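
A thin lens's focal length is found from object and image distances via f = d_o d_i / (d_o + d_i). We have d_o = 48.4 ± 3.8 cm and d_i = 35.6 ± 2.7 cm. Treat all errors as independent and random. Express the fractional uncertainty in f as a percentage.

5.49%

∂f/∂d_o = (d_i/(d_o+d_i))² = 0.180;  ∂f/∂d_i = (d_o/(d_o+d_i))² = 0.332
δf = √((∂f/∂d_o · δd_o)² + (∂f/∂d_i · δd_i)²) = √(0.466 + 0.804) = 1.13 cm
f = 20.5 cm, so δf/f = 1.13/20.5 = 0.0549.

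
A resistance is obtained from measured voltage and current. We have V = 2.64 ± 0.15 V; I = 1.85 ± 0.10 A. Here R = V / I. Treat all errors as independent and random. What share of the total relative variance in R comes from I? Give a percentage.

47.5%

(δR/R)² = (1·δV/V)² + (-1·δI/I)²
  V term: (1×0.0568)² = 0.00323
  I term: (-1×0.0541)² = 0.00292
Total = 0.00615. Share from I = 0.00292/0.00615 = 0.475.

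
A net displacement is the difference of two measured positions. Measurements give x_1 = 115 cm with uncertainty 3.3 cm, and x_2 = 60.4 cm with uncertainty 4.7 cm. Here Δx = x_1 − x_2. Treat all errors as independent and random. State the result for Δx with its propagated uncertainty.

54.6 ± 5.74 cm

Each term contributes (cᵢ δxᵢ)² to (δΔx)²:
  (δx_1)² = 10.9;  (δx_2)² = 22.1
δΔx = √(33.0) = 5.74 cm
Δx = 54.6 cm.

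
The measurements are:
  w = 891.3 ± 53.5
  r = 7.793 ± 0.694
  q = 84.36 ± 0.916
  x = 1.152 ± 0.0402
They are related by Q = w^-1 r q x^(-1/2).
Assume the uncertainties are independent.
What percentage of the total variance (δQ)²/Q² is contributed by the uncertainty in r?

(δQ/Q)² = (-1·δw/w)² + (1·δr/r)² + (1·δq/q)² + (−½·δx/x)²
  w term: (-1×0.0600)² = 0.00360
  r term: (1×0.0891)² = 0.00793
  q term: (1×0.0109)² = 0.000118
  x term: (-0.5×0.0349)² = 0.000304
Total = 0.0120. Share from r = 0.00793/0.0120 = 0.663.

66.3%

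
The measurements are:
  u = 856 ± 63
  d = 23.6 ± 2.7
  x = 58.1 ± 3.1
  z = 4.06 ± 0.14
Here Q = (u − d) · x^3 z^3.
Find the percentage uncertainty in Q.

Let w = u − d = 832. δw = √(δu² + δd²) = √(3970 + 7.29) = 63.1, so δw/w = 0.0758.
Q is then a monomial in w, x, z:
δQ/Q = √((δw/w)² + (3·δx/x)² + (3·δz/z)²) = √(0.00574 + 0.0256 + 0.0107) = 0.205

20.5%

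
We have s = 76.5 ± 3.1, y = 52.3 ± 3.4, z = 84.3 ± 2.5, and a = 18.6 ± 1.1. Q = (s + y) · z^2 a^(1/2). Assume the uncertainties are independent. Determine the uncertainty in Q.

2.97e+05

Let u = s + y = 129. δu = √(δs² + δy²) = √(9.61 + 11.6) = 4.60, so δu/u = 0.0357.
Q is then a monomial in u, z, a:
δQ/Q = √((δu/u)² + (2·δz/z)² + (½·δa/a)²) = √(0.00128 + 0.00352 + 0.000874) = 0.0753
Q = 3.95e+06, so δQ = 0.0753 × 3.95e+06 = 2.97e+05.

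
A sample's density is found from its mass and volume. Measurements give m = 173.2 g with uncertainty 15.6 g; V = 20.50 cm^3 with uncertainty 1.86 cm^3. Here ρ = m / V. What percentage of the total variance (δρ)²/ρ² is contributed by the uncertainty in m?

49.6%

(δρ/ρ)² = (1·δm/m)² + (-1·δV/V)²
  m term: (1×0.0901)² = 0.00811
  V term: (-1×0.0907)² = 0.00823
Total = 0.0163. Share from m = 0.00811/0.0163 = 0.496.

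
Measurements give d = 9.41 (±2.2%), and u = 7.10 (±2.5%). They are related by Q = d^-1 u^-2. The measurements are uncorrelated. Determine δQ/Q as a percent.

Products/powers → add relative errors in quadrature, weighted by exponent:
  (-1·δd/d)² = (-1×0.0220)² = 0.000484;  (-2·δu/u)² = (-2×0.0250)² = 0.00250
δQ/Q = √(0.00298) = 0.0546

5.46%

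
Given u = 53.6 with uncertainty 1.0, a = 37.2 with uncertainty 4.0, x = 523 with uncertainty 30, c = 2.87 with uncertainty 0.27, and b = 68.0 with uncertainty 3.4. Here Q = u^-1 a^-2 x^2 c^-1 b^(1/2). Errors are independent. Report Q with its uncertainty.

10.6 ± 2.79

For a monomial Q ∝ u^-1, a^-2, x^2, c^-1, b^(1/2), fractional errors add in quadrature:
  (-1·δu/u)² = (-1×0.0187)² = 0.000348;  (-2·δa/a)² = (-2×0.108)² = 0.0462;  (2·δx/x)² = (2×0.0574)² = 0.0132;  (-1·δc/c)² = (-1×0.0941)² = 0.00885;  (½·δb/b)² = (0.5×0.0500)² = 0.000625
δQ/Q = √(0.0692) = 0.263
Q = 10.6, so δQ = 0.263 × 10.6 = 2.79.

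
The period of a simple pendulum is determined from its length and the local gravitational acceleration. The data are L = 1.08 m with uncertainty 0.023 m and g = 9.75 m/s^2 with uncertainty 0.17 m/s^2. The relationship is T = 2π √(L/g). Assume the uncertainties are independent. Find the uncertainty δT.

0.0288 s

Since T is a product/quotient, work with relative uncertainties:
  (½·δL/L)² = (0.5×0.0213)² = 0.000113;  (−½·δg/g)² = (-0.5×0.0174)² = 7.6e-05
δT/T = √(0.000189) = 0.0138
T = 2.09 s, so δT = 0.0138 × 2.09 = 0.0288 s.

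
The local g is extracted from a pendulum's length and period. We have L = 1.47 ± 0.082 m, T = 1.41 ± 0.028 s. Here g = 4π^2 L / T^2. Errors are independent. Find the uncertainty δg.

g is a product of powers, so relative uncertainties combine in quadrature:
  (1·δL/L)² = (1×0.0558)² = 0.00311;  (-2·δT/T)² = (-2×0.0199)² = 0.00158
δg/g = √(0.00469) = 0.0685
g = 29.2 m/s^2, so δg = 0.0685 × 29.2 = 2.00 m/s^2.

2.00 m/s^2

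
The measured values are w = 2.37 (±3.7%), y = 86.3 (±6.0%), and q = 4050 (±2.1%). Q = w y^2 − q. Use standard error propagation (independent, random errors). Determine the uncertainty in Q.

2220

Let p = w·y^2 = 17700. δp/p = √((1·δw/w)² + (2·δy/y)²) = √(0.00137 + 0.0144) = 0.126, so δp = 2220.
Q = p − q: δQ = √(δp² + δq²) = √(4.91e+06 + 7230) = 2220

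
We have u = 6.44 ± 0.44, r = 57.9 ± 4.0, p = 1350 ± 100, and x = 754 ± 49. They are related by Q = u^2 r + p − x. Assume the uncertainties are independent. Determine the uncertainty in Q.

Let w = u^2·r = 2400. δw/w = √((2·δu/u)² + (1·δr/r)²) = √(0.0187 + 0.00477) = 0.153, so δw = 368.
Q = w + p − x: δQ = √(δw² + δp² + δx²) = √(1.35e+05 + 10000 + 2400) = 384

384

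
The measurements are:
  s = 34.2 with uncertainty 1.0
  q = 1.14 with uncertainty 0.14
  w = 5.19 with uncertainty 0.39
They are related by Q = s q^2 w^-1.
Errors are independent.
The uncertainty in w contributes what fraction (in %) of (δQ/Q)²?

8.45%

(δQ/Q)² = (1·δs/s)² + (2·δq/q)² + (-1·δw/w)²
  s term: (1×0.0292)² = 0.000855
  q term: (2×0.123)² = 0.0603
  w term: (-1×0.0751)² = 0.00565
Total = 0.0668. Share from w = 0.00565/0.0668 = 0.0845.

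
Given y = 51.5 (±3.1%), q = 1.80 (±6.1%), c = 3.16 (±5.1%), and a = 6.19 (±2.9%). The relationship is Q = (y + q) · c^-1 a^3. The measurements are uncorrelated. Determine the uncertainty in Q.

Let u = y + q = 53.3. δu = √(δy² + δq²) = √(2.55 + 0.0121) = 1.60, so δu/u = 0.0300.
Q is then a monomial in u, c, a:
δQ/Q = √((δu/u)² + (-1·δc/c)² + (3·δa/a)²) = √(0.000901 + 0.00260 + 0.00757) = 0.105
Q = 4000, so δQ = 0.105 × 4000 = 421.

421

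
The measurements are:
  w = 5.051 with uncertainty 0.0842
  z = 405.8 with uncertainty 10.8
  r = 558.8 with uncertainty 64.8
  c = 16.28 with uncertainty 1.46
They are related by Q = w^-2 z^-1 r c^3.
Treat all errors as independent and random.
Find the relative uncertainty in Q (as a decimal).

Each factor contributes (exponent × relative error)² to (δQ/Q)²:
  (-2·δw/w)² = (-2×0.0167)² = 0.00111;  (-1·δz/z)² = (-1×0.0266)² = 0.000708;  (1·δr/r)² = (1×0.116)² = 0.0134;  (3·δc/c)² = (3×0.0897)² = 0.0724
δQ/Q = √(0.0877) = 0.296

0.296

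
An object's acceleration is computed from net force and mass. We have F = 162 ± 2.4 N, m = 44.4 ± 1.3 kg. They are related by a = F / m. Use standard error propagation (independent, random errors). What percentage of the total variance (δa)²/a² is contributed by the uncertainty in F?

(δa/a)² = (1·δF/F)² + (-1·δm/m)²
  F term: (1×0.0148)² = 0.000219
  m term: (-1×0.0293)² = 0.000857
Total = 0.00108. Share from F = 0.000219/0.00108 = 0.204.

20.4%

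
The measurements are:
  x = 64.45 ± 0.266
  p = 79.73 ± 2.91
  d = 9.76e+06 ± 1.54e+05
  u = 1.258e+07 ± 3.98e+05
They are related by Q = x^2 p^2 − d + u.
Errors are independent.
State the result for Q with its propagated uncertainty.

Let w = x^2·p^2 = 2.641e+07. δw/w = √((2·δx/x)² + (2·δp/p)²) = √(6.81e-05 + 0.00533) = 0.0735, so δw = 1.94e+06.
Q = w − d + u: δQ = √(δw² + δd² + δu²) = √(3.76e+12 + 2.37e+10 + 1.58e+11) = 1.99e+06
Q = 2.923e+07.

(2.923 ± 0.199) × 10^7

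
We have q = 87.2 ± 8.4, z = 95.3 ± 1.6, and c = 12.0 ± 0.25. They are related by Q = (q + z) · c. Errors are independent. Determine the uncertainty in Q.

112

Let u = q + z = 182. δu = √(δq² + δz²) = √(70.6 + 2.56) = 8.55, so δu/u = 0.0469.
Q is then a monomial in u, c:
δQ/Q = √((δu/u)² + (1·δc/c)²) = √(0.00220 + 0.000434) = 0.0513
Q = 2190, so δQ = 0.0513 × 2190 = 112.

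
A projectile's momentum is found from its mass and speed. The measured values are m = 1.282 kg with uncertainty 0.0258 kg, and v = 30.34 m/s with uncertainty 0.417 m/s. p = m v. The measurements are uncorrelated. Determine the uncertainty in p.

For a monomial p ∝ m, v, fractional errors add in quadrature:
  (1·δm/m)² = (1×0.0201)² = 0.000405;  (1·δv/v)² = (1×0.0137)² = 0.000189
δp/p = √(0.000594) = 0.0244
p = 38.90 kg·m/s, so δp = 0.0244 × 38.90 = 0.948 kg·m/s.

0.948 kg·m/s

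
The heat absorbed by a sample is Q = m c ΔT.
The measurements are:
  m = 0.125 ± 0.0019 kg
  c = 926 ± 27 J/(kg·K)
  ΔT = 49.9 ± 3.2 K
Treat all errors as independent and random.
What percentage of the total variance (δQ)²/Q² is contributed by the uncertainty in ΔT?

(δQ/Q)² = (1·δm/m)² + (1·δc/c)² + (1·δΔT/ΔT)²
  m term: (1×0.0152)² = 0.000231
  c term: (1×0.0292)² = 0.000850
  ΔT term: (1×0.0641)² = 0.00411
Total = 0.00519. Share from ΔT = 0.00411/0.00519 = 0.792.

79.2%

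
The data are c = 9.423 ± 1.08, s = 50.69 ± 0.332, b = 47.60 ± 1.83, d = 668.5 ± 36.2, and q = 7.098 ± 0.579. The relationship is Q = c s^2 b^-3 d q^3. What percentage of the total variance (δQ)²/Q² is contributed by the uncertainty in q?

67.0%

(δQ/Q)² = (1·δc/c)² + (2·δs/s)² + (-3·δb/b)² + (1·δd/d)² + (3·δq/q)²
  c term: (1×0.115)² = 0.0131
  s term: (2×0.00655)² = 0.000172
  b term: (-3×0.0384)² = 0.0133
  d term: (1×0.0542)² = 0.00293
  q term: (3×0.0816)² = 0.0599
Total = 0.0894. Share from q = 0.0599/0.0894 = 0.670.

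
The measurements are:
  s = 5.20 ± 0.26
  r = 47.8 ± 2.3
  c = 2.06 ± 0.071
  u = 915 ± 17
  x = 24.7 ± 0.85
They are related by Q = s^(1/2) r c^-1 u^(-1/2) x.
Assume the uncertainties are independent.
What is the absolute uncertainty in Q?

Products/powers → add relative errors in quadrature, weighted by exponent:
  (½·δs/s)² = (0.5×0.0500)² = 0.000625;  (1·δr/r)² = (1×0.0481)² = 0.00232;  (-1·δc/c)² = (-1×0.0345)² = 0.00119;  (−½·δu/u)² = (-0.5×0.0186)² = 8.63e-05;  (1·δx/x)² = (1×0.0344)² = 0.00118
δQ/Q = √(0.00540) = 0.0735
Q = 43.2, so δQ = 0.0735 × 43.2 = 3.17.

3.17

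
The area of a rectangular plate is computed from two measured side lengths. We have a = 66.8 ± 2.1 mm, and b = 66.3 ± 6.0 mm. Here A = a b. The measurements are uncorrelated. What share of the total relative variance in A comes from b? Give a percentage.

89.2%

(δA/A)² = (1·δa/a)² + (1·δb/b)²
  a term: (1×0.0314)² = 0.000988
  b term: (1×0.0905)² = 0.00819
Total = 0.00918. Share from b = 0.00819/0.00918 = 0.892.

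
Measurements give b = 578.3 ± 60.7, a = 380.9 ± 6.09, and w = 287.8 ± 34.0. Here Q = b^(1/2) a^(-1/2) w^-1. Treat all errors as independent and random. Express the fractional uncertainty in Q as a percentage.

13.0%

Relative error in a monomial: (δQ/Q)² = Σ (nᵢ · δxᵢ/xᵢ)².
  (½·δb/b)² = (0.5×0.105)² = 0.00275;  (−½·δa/a)² = (-0.5×0.0160)² = 6.39e-05;  (-1·δw/w)² = (-1×0.118)² = 0.0140
δQ/Q = √(0.0168) = 0.130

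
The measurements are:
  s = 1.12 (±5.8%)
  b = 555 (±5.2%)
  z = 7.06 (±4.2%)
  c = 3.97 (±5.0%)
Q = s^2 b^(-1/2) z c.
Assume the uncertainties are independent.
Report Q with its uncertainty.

Relative error in a monomial: (δQ/Q)² = Σ (nᵢ · δxᵢ/xᵢ)².
  (2·δs/s)² = (2×0.0580)² = 0.0135;  (−½·δb/b)² = (-0.5×0.0520)² = 0.000676;  (1·δz/z)² = (1×0.0420)² = 0.00176;  (1·δc/c)² = (1×0.0500)² = 0.00250
δQ/Q = √(0.0184) = 0.136
Q = 1.49, so δQ = 0.136 × 1.49 = 0.202.

1.49 ± 0.202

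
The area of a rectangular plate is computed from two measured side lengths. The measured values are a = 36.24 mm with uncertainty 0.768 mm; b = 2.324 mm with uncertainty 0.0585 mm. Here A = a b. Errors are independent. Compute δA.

2.77 mm^2

Relative error in a monomial: (δA/A)² = Σ (nᵢ · δxᵢ/xᵢ)².
  (1·δa/a)² = (1×0.0212)² = 0.000449;  (1·δb/b)² = (1×0.0252)² = 0.000634
δA/A = √(0.00108) = 0.0329
A = 84.22 mm^2, so δA = 0.0329 × 84.22 = 2.77 mm^2.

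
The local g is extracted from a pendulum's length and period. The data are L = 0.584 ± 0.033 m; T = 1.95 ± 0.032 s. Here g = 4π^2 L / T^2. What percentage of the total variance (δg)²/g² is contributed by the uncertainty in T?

25.2%

(δg/g)² = (1·δL/L)² + (-2·δT/T)²
  L term: (1×0.0565)² = 0.00319
  T term: (-2×0.0164)² = 0.00108
Total = 0.00427. Share from T = 0.00108/0.00427 = 0.252.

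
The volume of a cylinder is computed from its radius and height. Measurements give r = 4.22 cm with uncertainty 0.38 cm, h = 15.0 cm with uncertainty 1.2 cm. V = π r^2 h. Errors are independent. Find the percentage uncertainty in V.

Relative error in a monomial: (δV/V)² = Σ (nᵢ · δxᵢ/xᵢ)².
  (2·δr/r)² = (2×0.0900)² = 0.0324;  (1·δh/h)² = (1×0.0800)² = 0.00640
δV/V = √(0.0388) = 0.197

19.7%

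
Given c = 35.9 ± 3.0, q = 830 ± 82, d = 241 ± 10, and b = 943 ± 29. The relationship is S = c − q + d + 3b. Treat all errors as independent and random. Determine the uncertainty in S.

Sums and differences: (δS)² = Σ (cᵢ δxᵢ)².
  (δc)² = 9.00;  (δq)² = 6720;  (δd)² = 100;  (3·δb)² = 7570
δS = √(14400) = 120

120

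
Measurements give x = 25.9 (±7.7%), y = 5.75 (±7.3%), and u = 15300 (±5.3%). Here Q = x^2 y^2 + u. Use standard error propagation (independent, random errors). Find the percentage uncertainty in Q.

12.7%

Let p = x^2·y^2 = 22200. δp/p = √((2·δx/x)² + (2·δy/y)²) = √(0.0237 + 0.0213) = 0.212, so δp = 4710.
Q = p + u: δQ = √(δp² + δu²) = √(2.22e+07 + 6.58e+05) = 4780
Q = 37500, so δQ/Q = 4780/37500 = 0.127.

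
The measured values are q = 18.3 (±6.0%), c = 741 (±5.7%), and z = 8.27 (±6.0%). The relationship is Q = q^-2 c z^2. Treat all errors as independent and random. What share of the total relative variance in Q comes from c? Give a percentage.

10.1%

(δQ/Q)² = (-2·δq/q)² + (1·δc/c)² + (2·δz/z)²
  q term: (-2×0.0600)² = 0.0144
  c term: (1×0.0570)² = 0.00325
  z term: (2×0.0600)² = 0.0144
Total = 0.0320. Share from c = 0.00325/0.0320 = 0.101.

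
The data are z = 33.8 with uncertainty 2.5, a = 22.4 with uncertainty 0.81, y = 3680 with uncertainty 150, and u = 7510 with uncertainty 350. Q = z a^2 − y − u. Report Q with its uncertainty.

Let p = z·a^2 = 17000. δp/p = √((1·δz/z)² + (2·δa/a)²) = √(0.00547 + 0.00523) = 0.103, so δp = 1750.
Q = p − y − u: δQ = √(δp² + δy² + δu²) = √(3.08e+06 + 22500 + 1.22e+05) = 1800
Q = 5770.

5770 ± 1800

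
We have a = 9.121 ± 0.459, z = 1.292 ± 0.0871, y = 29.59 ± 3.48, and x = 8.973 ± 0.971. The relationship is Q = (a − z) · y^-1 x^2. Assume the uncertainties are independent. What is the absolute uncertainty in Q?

Let u = a − z = 7.829. δu = √(δa² + δz²) = √(0.211 + 0.00759) = 0.467, so δu/u = 0.0597.
Q is then a monomial in u, y, x:
δQ/Q = √((δu/u)² + (-1·δy/y)² + (2·δx/x)²) = √(0.00356 + 0.0138 + 0.0468) = 0.253
Q = 21.30, so δQ = 0.253 × 21.30 = 5.40.

5.40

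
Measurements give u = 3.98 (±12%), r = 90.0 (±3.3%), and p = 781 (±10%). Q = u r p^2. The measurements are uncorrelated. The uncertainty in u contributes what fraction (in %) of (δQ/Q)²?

26.0%

(δQ/Q)² = (1·δu/u)² + (1·δr/r)² + (2·δp/p)²
  u term: (1×0.120)² = 0.0144
  r term: (1×0.0330)² = 0.00109
  p term: (2×0.100)² = 0.0400
Total = 0.0555. Share from u = 0.0144/0.0555 = 0.260.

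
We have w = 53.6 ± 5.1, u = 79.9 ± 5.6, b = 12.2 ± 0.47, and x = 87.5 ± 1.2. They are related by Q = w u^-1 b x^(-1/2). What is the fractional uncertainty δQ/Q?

0.124

Products/powers → add relative errors in quadrature, weighted by exponent:
  (1·δw/w)² = (1×0.0951)² = 0.00905;  (-1·δu/u)² = (-1×0.0701)² = 0.00491;  (1·δb/b)² = (1×0.0385)² = 0.00148;  (−½·δx/x)² = (-0.5×0.0137)² = 4.7e-05
δQ/Q = √(0.0155) = 0.124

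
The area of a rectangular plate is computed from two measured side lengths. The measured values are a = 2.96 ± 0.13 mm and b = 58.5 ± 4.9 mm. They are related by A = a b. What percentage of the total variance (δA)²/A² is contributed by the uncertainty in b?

(δA/A)² = (1·δa/a)² + (1·δb/b)²
  a term: (1×0.0439)² = 0.00193
  b term: (1×0.0838)² = 0.00702
Total = 0.00894. Share from b = 0.00702/0.00894 = 0.784.

78.4%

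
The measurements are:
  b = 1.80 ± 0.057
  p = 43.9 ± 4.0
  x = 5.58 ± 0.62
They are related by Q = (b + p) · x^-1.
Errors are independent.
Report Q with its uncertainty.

8.19 ± 1.16

Let u = b + p = 45.7. δu = √(δb² + δp²) = √(0.00325 + 16.0) = 4.00, so δu/u = 0.0875.
Q is then a monomial in u, x:
δQ/Q = √((δu/u)² + (-1·δx/x)²) = √(0.00766 + 0.0123) = 0.141
Q = 8.19, so δQ = 0.141 × 8.19 = 1.16.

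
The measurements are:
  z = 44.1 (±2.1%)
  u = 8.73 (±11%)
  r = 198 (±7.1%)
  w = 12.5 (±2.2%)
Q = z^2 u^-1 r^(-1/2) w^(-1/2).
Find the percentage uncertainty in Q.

Since Q is a product/quotient, work with relative uncertainties:
  (2·δz/z)² = (2×0.0210)² = 0.00176;  (-1·δu/u)² = (-1×0.110)² = 0.0121;  (−½·δr/r)² = (-0.5×0.0710)² = 0.00126;  (−½·δw/w)² = (-0.5×0.0220)² = 0.000121
δQ/Q = √(0.0152) = 0.123

12.3%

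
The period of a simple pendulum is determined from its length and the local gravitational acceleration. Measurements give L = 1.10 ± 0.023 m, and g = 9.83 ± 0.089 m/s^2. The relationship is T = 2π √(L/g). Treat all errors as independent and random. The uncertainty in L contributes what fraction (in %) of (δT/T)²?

(δT/T)² = (½·δL/L)² + (−½·δg/g)²
  L term: (0.5×0.0209)² = 0.000109
  g term: (-0.5×0.00905)² = 2.05e-05
Total = 0.000130. Share from L = 0.000109/0.000130 = 0.842.

84.2%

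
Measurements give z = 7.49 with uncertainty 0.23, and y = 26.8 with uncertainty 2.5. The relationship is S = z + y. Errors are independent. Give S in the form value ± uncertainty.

Absolute uncertainties add in quadrature for a linear combination:
  (δz)² = 0.0529;  (δy)² = 6.25
δS = √(6.30) = 2.51
S = 34.3.

34.3 ± 2.51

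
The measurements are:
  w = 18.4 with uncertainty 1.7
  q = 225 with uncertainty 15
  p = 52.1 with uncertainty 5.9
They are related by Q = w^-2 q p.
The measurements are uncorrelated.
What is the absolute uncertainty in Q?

For a monomial Q ∝ w^-2, q, p, fractional errors add in quadrature:
  (-2·δw/w)² = (-2×0.0924)² = 0.0341;  (1·δq/q)² = (1×0.0667)² = 0.00444;  (1·δp/p)² = (1×0.113)² = 0.0128
δQ/Q = √(0.0514) = 0.227
Q = 34.6, so δQ = 0.227 × 34.6 = 7.85.

7.85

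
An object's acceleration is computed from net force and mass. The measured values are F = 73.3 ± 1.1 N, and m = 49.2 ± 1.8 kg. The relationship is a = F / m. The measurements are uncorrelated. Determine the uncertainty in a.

0.0589 m/s^2

a is a product of powers, so relative uncertainties combine in quadrature:
  (1·δF/F)² = (1×0.0150)² = 0.000225;  (-1·δm/m)² = (-1×0.0366)² = 0.00134
δa/a = √(0.00156) = 0.0395
a = 1.49 m/s^2, so δa = 0.0395 × 1.49 = 0.0589 m/s^2.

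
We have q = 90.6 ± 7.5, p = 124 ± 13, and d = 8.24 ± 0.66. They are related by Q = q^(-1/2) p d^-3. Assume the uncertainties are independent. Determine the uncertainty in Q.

0.00618

Since Q is a product/quotient, work with relative uncertainties:
  (−½·δq/q)² = (-0.5×0.0828)² = 0.00171;  (1·δp/p)² = (1×0.105)² = 0.0110;  (-3·δd/d)² = (-3×0.0801)² = 0.0577
δQ/Q = √(0.0704) = 0.265
Q = 0.0233, so δQ = 0.265 × 0.0233 = 0.00618.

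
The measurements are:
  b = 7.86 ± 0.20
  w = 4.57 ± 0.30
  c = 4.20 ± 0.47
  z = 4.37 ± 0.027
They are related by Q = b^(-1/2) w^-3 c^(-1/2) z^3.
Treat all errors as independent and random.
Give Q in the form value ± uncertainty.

Each factor contributes (exponent × relative error)² to (δQ/Q)²:
  (−½·δb/b)² = (-0.5×0.0254)² = 0.000162;  (-3·δw/w)² = (-3×0.0656)² = 0.0388;  (−½·δc/c)² = (-0.5×0.112)² = 0.00313;  (3·δz/z)² = (3×0.00618)² = 0.000344
δQ/Q = √(0.0424) = 0.206
Q = 0.152, so δQ = 0.206 × 0.152 = 0.0313.

0.152 ± 0.0313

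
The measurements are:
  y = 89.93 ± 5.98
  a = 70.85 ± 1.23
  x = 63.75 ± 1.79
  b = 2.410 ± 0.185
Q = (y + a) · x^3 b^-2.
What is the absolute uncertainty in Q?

Let u = y + a = 160.8. δu = √(δy² + δa²) = √(35.8 + 1.51) = 6.11, so δu/u = 0.0380.
Q is then a monomial in u, x, b:
δQ/Q = √((δu/u)² + (3·δx/x)² + (-2·δb/b)²) = √(0.00144 + 0.00710 + 0.0236) = 0.179
Q = 7.172e+06, so δQ = 0.179 × 7.172e+06 = 1.29e+06.

1.29e+06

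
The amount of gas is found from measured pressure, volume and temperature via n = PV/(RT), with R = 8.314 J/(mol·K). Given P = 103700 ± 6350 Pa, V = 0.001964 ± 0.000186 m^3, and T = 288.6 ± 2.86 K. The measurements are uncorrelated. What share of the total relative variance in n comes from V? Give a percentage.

70.0%

(δn/n)² = (1·δP/P)² + (1·δV/V)² + (-1·δT/T)²
  P term: (1×0.0612)² = 0.00375
  V term: (1×0.0947)² = 0.00897
  T term: (-1×0.00991)² = 9.82e-05
Total = 0.0128. Share from V = 0.00897/0.0128 = 0.700.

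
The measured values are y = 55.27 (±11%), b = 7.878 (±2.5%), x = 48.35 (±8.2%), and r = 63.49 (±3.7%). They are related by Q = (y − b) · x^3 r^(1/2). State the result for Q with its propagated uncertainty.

(4.268 ± 1.19) × 10^7

Let u = y − b = 47.39. δu = √(δy² + δb²) = √(37.0 + 0.0388) = 6.08, so δu/u = 0.128.
Q is then a monomial in u, x, r:
δQ/Q = √((δu/u)² + (3·δx/x)² + (½·δr/r)²) = √(0.0165 + 0.0605 + 0.000342) = 0.278
Q = 4.268e+07, so δQ = 0.278 × 4.268e+07 = 1.19e+07.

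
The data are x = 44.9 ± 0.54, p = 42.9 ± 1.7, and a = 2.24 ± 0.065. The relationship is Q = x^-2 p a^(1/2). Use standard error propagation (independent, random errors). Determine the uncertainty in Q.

Relative error in a monomial: (δQ/Q)² = Σ (nᵢ · δxᵢ/xᵢ)².
  (-2·δx/x)² = (-2×0.0120)² = 0.000579;  (1·δp/p)² = (1×0.0396)² = 0.00157;  (½·δa/a)² = (0.5×0.0290)² = 0.000211
δQ/Q = √(0.00236) = 0.0486
Q = 0.0318, so δQ = 0.0486 × 0.0318 = 0.00155.

0.00155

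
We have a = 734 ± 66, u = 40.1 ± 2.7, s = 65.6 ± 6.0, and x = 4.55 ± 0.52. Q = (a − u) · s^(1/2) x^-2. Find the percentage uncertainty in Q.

25.2%

Let w = a − u = 694. δw = √(δa² + δu²) = √(4360 + 7.29) = 66.1, so δw/w = 0.0952.
Q is then a monomial in w, s, x:
δQ/Q = √((δw/w)² + (½·δs/s)² + (-2·δx/x)²) = √(0.00906 + 0.00209 + 0.0522) = 0.252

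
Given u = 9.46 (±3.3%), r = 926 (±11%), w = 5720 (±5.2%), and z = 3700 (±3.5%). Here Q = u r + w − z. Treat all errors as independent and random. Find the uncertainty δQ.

1060

Let p = u·r = 8760. δp/p = √((1·δu/u)² + (1·δr/r)²) = √(0.00109 + 0.0121) = 0.115, so δp = 1010.
Q = p + w − z: δQ = √(δp² + δw² + δz²) = √(1.01e+06 + 88500 + 16800) = 1060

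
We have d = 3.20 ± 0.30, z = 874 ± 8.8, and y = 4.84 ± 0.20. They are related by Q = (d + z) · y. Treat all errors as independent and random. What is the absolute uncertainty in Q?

181

Let u = d + z = 877. δu = √(δd² + δz²) = √(0.0900 + 77.4) = 8.81, so δu/u = 0.0100.
Q is then a monomial in u, y:
δQ/Q = √((δu/u)² + (1·δy/y)²) = √(0.000101 + 0.00171) = 0.0425
Q = 4250, so δQ = 0.0425 × 4250 = 181.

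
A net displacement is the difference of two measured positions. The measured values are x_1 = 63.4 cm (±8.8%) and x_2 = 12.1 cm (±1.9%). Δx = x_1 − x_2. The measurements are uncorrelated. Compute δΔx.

Sums and differences: (δΔx)² = Σ (cᵢ δxᵢ)².
  (δx_1)² = 31.1;  (δx_2)² = 0.0529
δΔx = √(31.2) = 5.58 cm

5.58 cm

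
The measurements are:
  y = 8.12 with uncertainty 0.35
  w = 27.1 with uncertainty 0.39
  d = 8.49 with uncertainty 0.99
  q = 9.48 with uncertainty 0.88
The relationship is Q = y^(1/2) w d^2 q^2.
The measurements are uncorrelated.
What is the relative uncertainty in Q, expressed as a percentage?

29.9%

Products/powers → add relative errors in quadrature, weighted by exponent:
  (½·δy/y)² = (0.5×0.0431)² = 0.000464;  (1·δw/w)² = (1×0.0144)² = 0.000207;  (2·δd/d)² = (2×0.117)² = 0.0544;  (2·δq/q)² = (2×0.0928)² = 0.0345
δQ/Q = √(0.0895) = 0.299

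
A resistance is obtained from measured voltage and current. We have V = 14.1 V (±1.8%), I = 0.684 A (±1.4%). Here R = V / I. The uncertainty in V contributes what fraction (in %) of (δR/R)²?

(δR/R)² = (1·δV/V)² + (-1·δI/I)²
  V term: (1×0.0180)² = 0.000324
  I term: (-1×0.0140)² = 0.000196
Total = 0.000520. Share from V = 0.000324/0.000520 = 0.623.

62.3%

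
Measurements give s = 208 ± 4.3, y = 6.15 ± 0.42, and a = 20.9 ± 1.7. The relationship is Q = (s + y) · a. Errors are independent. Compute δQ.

375

Let u = s + y = 214. δu = √(δs² + δy²) = √(18.5 + 0.176) = 4.32, so δu/u = 0.0202.
Q is then a monomial in u, a:
δQ/Q = √((δu/u)² + (1·δa/a)²) = √(0.000407 + 0.00662) = 0.0838
Q = 4480, so δQ = 0.0838 × 4480 = 375.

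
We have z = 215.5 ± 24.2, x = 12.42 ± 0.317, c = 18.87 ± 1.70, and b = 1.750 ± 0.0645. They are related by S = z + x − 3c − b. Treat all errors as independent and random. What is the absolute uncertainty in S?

24.7

Absolute uncertainties add in quadrature for a linear combination:
  (δz)² = 586;  (δx)² = 0.100;  (3·δc)² = 26.0;  (δb)² = 0.00416
δS = √(612) = 24.7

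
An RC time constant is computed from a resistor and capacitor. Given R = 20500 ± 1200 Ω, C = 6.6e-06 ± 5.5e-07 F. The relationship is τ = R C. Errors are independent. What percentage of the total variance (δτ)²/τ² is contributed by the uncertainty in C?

(δτ/τ)² = (1·δR/R)² + (1·δC/C)²
  R term: (1×0.0585)² = 0.00343
  C term: (1×0.0833)² = 0.00694
Total = 0.0104. Share from C = 0.00694/0.0104 = 0.670.

67.0%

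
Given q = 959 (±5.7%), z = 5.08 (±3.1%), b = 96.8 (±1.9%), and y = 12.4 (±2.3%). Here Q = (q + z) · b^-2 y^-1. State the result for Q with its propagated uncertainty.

Let u = q + z = 964. δu = √(δq² + δz²) = √(2990 + 0.0248) = 54.7, so δu/u = 0.0567.
Q is then a monomial in u, b, y:
δQ/Q = √((δu/u)² + (-2·δb/b)² + (-1·δy/y)²) = √(0.00321 + 0.00144 + 0.000529) = 0.0720
Q = 0.00830, so δQ = 0.0720 × 0.00830 = 0.000598.

0.00830 ± 0.000598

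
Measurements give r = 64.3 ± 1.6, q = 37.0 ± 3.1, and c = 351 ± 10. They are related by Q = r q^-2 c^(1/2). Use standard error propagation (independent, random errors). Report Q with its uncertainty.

Relative error in a monomial: (δQ/Q)² = Σ (nᵢ · δxᵢ/xᵢ)².
  (1·δr/r)² = (1×0.0249)² = 0.000619;  (-2·δq/q)² = (-2×0.0838)² = 0.0281;  (½·δc/c)² = (0.5×0.0285)² = 0.000203
δQ/Q = √(0.0289) = 0.170
Q = 0.880, so δQ = 0.170 × 0.880 = 0.150.

0.880 ± 0.150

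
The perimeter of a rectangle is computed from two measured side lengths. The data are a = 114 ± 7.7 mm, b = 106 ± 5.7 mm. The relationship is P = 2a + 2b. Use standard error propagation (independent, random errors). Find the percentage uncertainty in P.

P is a linear combination, so absolute uncertainties add in quadrature:
  (2·δa)² = 237;  (2·δb)² = 130
δP = √(367) = 19.2 mm
P = 440 mm, so δP/P = 19.2/440 = 0.0435.

4.35%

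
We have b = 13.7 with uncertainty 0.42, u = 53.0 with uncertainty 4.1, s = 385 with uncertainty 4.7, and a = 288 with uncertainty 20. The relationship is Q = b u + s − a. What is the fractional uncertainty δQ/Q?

Let p = b·u = 726. δp/p = √((1·δb/b)² + (1·δu/u)²) = √(0.000940 + 0.00598) = 0.0832, so δp = 60.4.
Q = p + s − a: δQ = √(δp² + δs² + δa²) = √(3650 + 22.1 + 400) = 63.8
Q = 823, so δQ/Q = 63.8/823 = 0.0775.

0.0775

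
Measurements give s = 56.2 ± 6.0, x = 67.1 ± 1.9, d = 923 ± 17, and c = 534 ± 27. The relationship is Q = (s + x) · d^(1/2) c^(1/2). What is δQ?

4990

Let u = s + x = 123. δu = √(δs² + δx²) = √(36.0 + 3.61) = 6.29, so δu/u = 0.0510.
Q is then a monomial in u, d, c:
δQ/Q = √((δu/u)² + (½·δd/d)² + (½·δc/c)²) = √(0.00261 + 8.48e-05 + 0.000639) = 0.0577
Q = 86600, so δQ = 0.0577 × 86600 = 4990.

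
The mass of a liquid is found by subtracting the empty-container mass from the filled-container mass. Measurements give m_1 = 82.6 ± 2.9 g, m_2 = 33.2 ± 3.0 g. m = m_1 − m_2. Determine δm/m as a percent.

For a sum/difference, combine absolute errors in quadrature:
  (δm_1)² = 8.41;  (δm_2)² = 9.00
δm = √(17.4) = 4.17 g
m = 49.4 g, so δm/m = 4.17/49.4 = 0.0845.

8.45%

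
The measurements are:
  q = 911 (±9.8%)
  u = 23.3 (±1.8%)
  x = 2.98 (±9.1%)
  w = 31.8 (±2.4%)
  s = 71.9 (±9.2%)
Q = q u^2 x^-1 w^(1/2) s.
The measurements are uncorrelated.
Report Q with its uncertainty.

(6.73 ± 1.12) × 10^7

Since Q is a product/quotient, work with relative uncertainties:
  (1·δq/q)² = (1×0.0980)² = 0.00960;  (2·δu/u)² = (2×0.0180)² = 0.00130;  (-1·δx/x)² = (-1×0.0910)² = 0.00828;  (½·δw/w)² = (0.5×0.0240)² = 0.000144;  (1·δs/s)² = (1×0.0920)² = 0.00846
δQ/Q = √(0.0278) = 0.167
Q = 6.73e+07, so δQ = 0.167 × 6.73e+07 = 1.12e+07.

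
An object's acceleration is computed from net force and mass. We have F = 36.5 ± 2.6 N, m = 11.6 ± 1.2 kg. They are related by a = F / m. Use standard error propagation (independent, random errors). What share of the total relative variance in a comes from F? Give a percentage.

(δa/a)² = (1·δF/F)² + (-1·δm/m)²
  F term: (1×0.0712)² = 0.00507
  m term: (-1×0.103)² = 0.0107
Total = 0.0158. Share from F = 0.00507/0.0158 = 0.322.

32.2%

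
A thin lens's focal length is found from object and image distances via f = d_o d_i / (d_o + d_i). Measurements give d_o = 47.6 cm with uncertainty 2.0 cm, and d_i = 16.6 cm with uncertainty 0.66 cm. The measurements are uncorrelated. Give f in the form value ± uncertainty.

∂f/∂d_o = (d_i/(d_o+d_i))² = 0.0669;  ∂f/∂d_i = (d_o/(d_o+d_i))² = 0.550
δf = √((∂f/∂d_o · δd_o)² + (∂f/∂d_i · δd_i)²) = √(0.0179 + 0.132) = 0.387 cm
f = 12.3 cm.

12.3 ± 0.387 cm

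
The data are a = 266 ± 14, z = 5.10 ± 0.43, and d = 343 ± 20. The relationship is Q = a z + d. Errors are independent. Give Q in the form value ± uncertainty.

Let p = a·z = 1360. δp/p = √((1·δa/a)² + (1·δz/z)²) = √(0.00277 + 0.00711) = 0.0994, so δp = 135.
Q = p + d: δQ = √(δp² + δd²) = √(18200 + 400) = 136
Q = 1700.

1700 ± 136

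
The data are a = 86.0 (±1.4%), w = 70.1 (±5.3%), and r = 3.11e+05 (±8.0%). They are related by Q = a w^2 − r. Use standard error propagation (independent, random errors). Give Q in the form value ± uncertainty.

Let p = a·w^2 = 4.23e+05. δp/p = √((1·δa/a)² + (2·δw/w)²) = √(0.000196 + 0.0112) = 0.107, so δp = 45200.
Q = p − r: δQ = √(δp² + δr²) = √(2.04e+09 + 6.19e+08) = 51600
Q = 1.12e+05.

(1.12 ± 0.516) × 10^5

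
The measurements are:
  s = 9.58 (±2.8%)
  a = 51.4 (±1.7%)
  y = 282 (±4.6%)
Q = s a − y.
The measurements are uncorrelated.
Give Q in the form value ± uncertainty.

Let p = s·a = 492. δp/p = √((1·δs/s)² + (1·δa/a)²) = √(0.000784 + 0.000289) = 0.0328, so δp = 16.1.
Q = p − y: δQ = √(δp² + δy²) = √(260 + 168) = 20.7
Q = 210.

210 ± 20.7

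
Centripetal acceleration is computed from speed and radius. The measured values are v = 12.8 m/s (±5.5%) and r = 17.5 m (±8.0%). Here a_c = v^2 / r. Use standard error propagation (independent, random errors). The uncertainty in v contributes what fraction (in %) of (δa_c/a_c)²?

65.4%

(δa_c/a_c)² = (2·δv/v)² + (-1·δr/r)²
  v term: (2×0.0550)² = 0.0121
  r term: (-1×0.0800)² = 0.00640
Total = 0.0185. Share from v = 0.0121/0.0185 = 0.654.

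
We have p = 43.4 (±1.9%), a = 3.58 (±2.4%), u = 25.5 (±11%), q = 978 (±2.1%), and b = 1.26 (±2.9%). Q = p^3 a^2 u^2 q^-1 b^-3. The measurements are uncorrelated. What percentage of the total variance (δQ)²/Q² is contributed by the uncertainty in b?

(δQ/Q)² = (3·δp/p)² + (2·δa/a)² + (2·δu/u)² + (-1·δq/q)² + (-3·δb/b)²
  p term: (3×0.0190)² = 0.00325
  a term: (2×0.0240)² = 0.00230
  u term: (2×0.110)² = 0.0484
  q term: (-1×0.0210)² = 0.000441
  b term: (-3×0.0290)² = 0.00757
Total = 0.0620. Share from b = 0.00757/0.0620 = 0.122.

12.2%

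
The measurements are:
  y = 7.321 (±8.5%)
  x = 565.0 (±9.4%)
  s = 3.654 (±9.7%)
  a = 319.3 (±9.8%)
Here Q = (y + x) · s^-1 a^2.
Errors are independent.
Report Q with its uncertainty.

(1.597 ± 0.379) × 10^7

Let u = y + x = 572.3. δu = √(δy² + δx²) = √(0.387 + 2820) = 53.1, so δu/u = 0.0928.
Q is then a monomial in u, s, a:
δQ/Q = √((δu/u)² + (-1·δs/s)² + (2·δa/a)²) = √(0.00861 + 0.00941 + 0.0384) = 0.238
Q = 1.597e+07, so δQ = 0.238 × 1.597e+07 = 3.79e+06.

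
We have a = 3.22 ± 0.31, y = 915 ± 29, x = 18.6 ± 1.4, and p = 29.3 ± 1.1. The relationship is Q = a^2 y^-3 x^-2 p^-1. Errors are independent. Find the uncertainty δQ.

Relative error in a monomial: (δQ/Q)² = Σ (nᵢ · δxᵢ/xᵢ)².
  (2·δa/a)² = (2×0.0963)² = 0.0371;  (-3·δy/y)² = (-3×0.0317)² = 0.00904;  (-2·δx/x)² = (-2×0.0753)² = 0.0227;  (-1·δp/p)² = (-1×0.0375)² = 0.00141
δQ/Q = √(0.0702) = 0.265
Q = 1.34e-12, so δQ = 0.265 × 1.34e-12 = 3.54e-13.

3.54e-13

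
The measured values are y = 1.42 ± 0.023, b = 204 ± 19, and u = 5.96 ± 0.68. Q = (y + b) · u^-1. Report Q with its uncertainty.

34.5 ± 5.06

Let w = y + b = 205. δw = √(δy² + δb²) = √(0.000529 + 361) = 19.0, so δw/w = 0.0925.
Q is then a monomial in w, u:
δQ/Q = √((δw/w)² + (-1·δu/u)²) = √(0.00856 + 0.0130) = 0.147
Q = 34.5, so δQ = 0.147 × 34.5 = 5.06.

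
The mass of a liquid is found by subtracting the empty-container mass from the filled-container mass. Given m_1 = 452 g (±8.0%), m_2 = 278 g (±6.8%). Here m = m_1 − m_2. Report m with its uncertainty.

174 ± 40.8 g

m is a linear combination, so absolute uncertainties add in quadrature:
  (δm_1)² = 1310;  (δm_2)² = 357
δm = √(1660) = 40.8 g
m = 174 g.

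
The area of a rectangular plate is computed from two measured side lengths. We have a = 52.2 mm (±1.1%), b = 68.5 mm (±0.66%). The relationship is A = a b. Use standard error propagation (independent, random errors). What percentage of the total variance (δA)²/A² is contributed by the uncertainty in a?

73.5%

(δA/A)² = (1·δa/a)² + (1·δb/b)²
  a term: (1×0.0110)² = 0.000121
  b term: (1×0.00660)² = 4.36e-05
Total = 0.000165. Share from a = 0.000121/0.000165 = 0.735.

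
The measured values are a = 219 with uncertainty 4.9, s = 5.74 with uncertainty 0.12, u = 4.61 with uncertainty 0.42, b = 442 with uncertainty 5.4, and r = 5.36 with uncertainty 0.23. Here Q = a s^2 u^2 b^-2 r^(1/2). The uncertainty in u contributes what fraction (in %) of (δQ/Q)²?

90.9%

(δQ/Q)² = (1·δa/a)² + (2·δs/s)² + (2·δu/u)² + (-2·δb/b)² + (½·δr/r)²
  a term: (1×0.0224)² = 0.000501
  s term: (2×0.0209)² = 0.00175
  u term: (2×0.0911)² = 0.0332
  b term: (-2×0.0122)² = 0.000597
  r term: (0.5×0.0429)² = 0.000460
Total = 0.0365. Share from u = 0.0332/0.0365 = 0.909.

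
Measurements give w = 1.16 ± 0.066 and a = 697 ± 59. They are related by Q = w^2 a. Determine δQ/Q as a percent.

14.2%

Products/powers → add relative errors in quadrature, weighted by exponent:
  (2·δw/w)² = (2×0.0569)² = 0.0129;  (1·δa/a)² = (1×0.0846)² = 0.00717
δQ/Q = √(0.0201) = 0.142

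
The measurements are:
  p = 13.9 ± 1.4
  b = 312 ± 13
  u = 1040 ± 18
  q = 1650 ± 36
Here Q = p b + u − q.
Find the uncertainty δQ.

Let w = p·b = 4340. δw/w = √((1·δp/p)² + (1·δb/b)²) = √(0.0101 + 0.00174) = 0.109, so δw = 473.
Q = w + u − q: δQ = √(δw² + δu² + δq²) = √(2.23e+05 + 324 + 1300) = 474

474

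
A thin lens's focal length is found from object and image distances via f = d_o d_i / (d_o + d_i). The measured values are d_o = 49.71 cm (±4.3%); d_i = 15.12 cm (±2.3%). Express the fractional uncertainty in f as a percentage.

2.03%

∂f/∂d_o = (d_i/(d_o+d_i))² = 0.0544;  ∂f/∂d_i = (d_o/(d_o+d_i))² = 0.588
δf = √((∂f/∂d_o · δd_o)² + (∂f/∂d_i · δd_i)²) = √(0.0135 + 0.0418) = 0.235 cm
f = 11.59 cm, so δf/f = 0.235/11.59 = 0.0203.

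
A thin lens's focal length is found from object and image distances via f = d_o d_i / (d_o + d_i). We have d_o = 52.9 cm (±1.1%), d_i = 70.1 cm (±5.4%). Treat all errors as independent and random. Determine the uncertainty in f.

∂f/∂d_o = (d_i/(d_o+d_i))² = 0.325;  ∂f/∂d_i = (d_o/(d_o+d_i))² = 0.185
δf = √((∂f/∂d_o · δd_o)² + (∂f/∂d_i · δd_i)²) = √(0.0357 + 0.490) = 0.725 cm

0.725 cm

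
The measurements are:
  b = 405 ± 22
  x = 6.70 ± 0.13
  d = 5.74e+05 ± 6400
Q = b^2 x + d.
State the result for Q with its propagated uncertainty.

(1.67 ± 0.121) × 10^6

Let p = b^2·x = 1.1e+06. δp/p = √((2·δb/b)² + (1·δx/x)²) = √(0.0118 + 0.000376) = 0.110, so δp = 1.21e+05.
Q = p + d: δQ = √(δp² + δd²) = √(1.47e+10 + 4.1e+07) = 1.21e+05
Q = 1.67e+06.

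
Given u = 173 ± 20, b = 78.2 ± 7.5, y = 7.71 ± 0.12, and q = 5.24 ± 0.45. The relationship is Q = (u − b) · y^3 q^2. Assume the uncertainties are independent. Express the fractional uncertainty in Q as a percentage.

Let w = u − b = 94.8. δw = √(δu² + δb²) = √(400 + 56.2) = 21.4, so δw/w = 0.225.
Q is then a monomial in w, y, q:
δQ/Q = √((δw/w)² + (3·δy/y)² + (2·δq/q)²) = √(0.0508 + 0.00218 + 0.0295) = 0.287

28.7%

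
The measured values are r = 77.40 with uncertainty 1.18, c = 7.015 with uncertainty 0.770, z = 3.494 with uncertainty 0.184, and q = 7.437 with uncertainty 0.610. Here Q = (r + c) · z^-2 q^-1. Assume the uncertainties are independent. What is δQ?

Let u = r + c = 84.42. δu = √(δr² + δc²) = √(1.39 + 0.593) = 1.41, so δu/u = 0.0167.
Q is then a monomial in u, z, q:
δQ/Q = √((δu/u)² + (-2·δz/z)² + (-1·δq/q)²) = √(0.000279 + 0.0111 + 0.00673) = 0.135
Q = 0.9298, so δQ = 0.135 × 0.9298 = 0.125.

0.125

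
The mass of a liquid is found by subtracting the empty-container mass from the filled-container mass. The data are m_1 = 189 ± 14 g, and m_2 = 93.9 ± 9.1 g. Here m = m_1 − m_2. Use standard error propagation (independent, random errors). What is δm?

Sums and differences: (δm)² = Σ (cᵢ δxᵢ)².
  (δm_1)² = 196;  (δm_2)² = 82.8
δm = √(279) = 16.7 g

16.7 g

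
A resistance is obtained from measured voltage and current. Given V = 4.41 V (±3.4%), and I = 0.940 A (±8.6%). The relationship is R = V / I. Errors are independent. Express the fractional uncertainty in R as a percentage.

9.25%

Products/powers → add relative errors in quadrature, weighted by exponent:
  (1·δV/V)² = (1×0.0340)² = 0.00116;  (-1·δI/I)² = (-1×0.0860)² = 0.00740
δR/R = √(0.00855) = 0.0925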